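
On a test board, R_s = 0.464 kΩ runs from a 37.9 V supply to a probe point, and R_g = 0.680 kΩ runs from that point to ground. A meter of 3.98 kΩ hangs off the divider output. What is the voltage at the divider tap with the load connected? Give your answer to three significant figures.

V_out ≈ 21.1 V

The load sits in parallel with R_g: R_g‖R_L = (680 × 3980) / (680 + 3980) = 580.8 Ω.
V_out = 37.9 × 580.8 / (464 + 580.8) = 37.9 × 580.8/1045 = 21.1 V.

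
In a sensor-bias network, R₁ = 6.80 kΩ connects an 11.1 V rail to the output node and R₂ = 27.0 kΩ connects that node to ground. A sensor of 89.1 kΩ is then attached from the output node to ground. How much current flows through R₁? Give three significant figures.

I ≈ 0.403 mA

R₂‖R_L = 20.72 kΩ, so the source sees R₁ + R₂‖R_L = 27.52 kΩ.
I = 11.1 V / 27.52 kΩ = 0.403 mA.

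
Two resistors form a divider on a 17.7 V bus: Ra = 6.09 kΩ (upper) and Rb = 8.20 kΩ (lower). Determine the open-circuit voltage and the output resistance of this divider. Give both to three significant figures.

V_th = 10.2 V, R_th = 3.49 kΩ

V_th is the open-circuit tap voltage: 17.7 × 8.20/(6.09 + 8.20) = 10.2 V.
With the supply zeroed, Ra and Rb appear in parallel from the tap: R_th = Ra‖Rb = (6.09 × 8.20)/14.29 = 3.49 kΩ.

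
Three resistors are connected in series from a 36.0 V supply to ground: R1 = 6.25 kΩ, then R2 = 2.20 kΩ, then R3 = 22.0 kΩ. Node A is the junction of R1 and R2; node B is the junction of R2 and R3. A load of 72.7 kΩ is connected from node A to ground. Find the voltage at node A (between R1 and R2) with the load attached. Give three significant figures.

Below node A the series string R2+R3 = 24.20 kΩ sits in parallel with the 72.7 kΩ load: 18.16 kΩ.
V_A = 36.0 × 18.16/(6.25 + 18.16) = 26.8 V.

V ≈ 26.8 V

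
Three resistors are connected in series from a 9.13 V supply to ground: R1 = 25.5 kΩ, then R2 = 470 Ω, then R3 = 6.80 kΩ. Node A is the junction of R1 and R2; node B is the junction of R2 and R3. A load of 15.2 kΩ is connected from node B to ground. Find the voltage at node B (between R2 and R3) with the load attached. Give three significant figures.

At node B, R3 is in parallel with the load: R3‖R_L = 4698 Ω.
Below node A the resistance is R2 + (R3‖R_L) = 5168 Ω, so V_A = 9.13 × 5168/30670 = 1.539 V.
Then V_B = V_A × (R3‖R_L)/(R2 + R3‖R_L) = 1.539 × 4698/5168 = 1.40 V.

V ≈ 1.40 V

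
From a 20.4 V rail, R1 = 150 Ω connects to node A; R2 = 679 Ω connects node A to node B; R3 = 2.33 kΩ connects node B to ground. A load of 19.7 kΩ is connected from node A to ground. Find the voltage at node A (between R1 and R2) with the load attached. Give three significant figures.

V ≈ 19.3 V

Below node A the series string R2+R3 = 3009 Ω sits in parallel with the 19700 Ω load: 2610 Ω.
V_A = 20.4 × 2610/(150 + 2610) = 19.3 V.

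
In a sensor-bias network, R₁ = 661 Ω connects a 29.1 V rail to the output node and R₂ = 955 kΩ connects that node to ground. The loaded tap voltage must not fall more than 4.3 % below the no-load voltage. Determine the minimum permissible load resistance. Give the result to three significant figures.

R_L(min) ≈ 14.7 kΩ

Output resistance R_th = R₁‖R₂ = (661 × 955000)/955700 = 660.5 Ω.
The fractional drop is R_th/(R_th + R_L); requiring this ≤ 0.0430 gives R_L ≥ R_th(1/0.0430 − 1) = 660.5 × 22.26 = 14.7 kΩ.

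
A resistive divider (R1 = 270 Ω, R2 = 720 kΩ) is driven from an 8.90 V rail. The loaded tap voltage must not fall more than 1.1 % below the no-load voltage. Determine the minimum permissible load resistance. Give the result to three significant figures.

R_L(min) ≈ 24.3 kΩ

Output resistance R_th = R1‖R2 = (270 × 720000)/720300 = 269.9 Ω.
The fractional drop is R_th/(R_th + R_L); requiring this ≤ 0.0110 gives R_L ≥ R_th(1/0.0110 − 1) = 269.9 × 89.91 = 24.3 kΩ.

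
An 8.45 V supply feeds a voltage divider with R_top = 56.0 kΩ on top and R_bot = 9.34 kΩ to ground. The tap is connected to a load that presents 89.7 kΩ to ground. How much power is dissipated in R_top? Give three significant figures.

Total resistance from the source is R_top + (R_bot‖R_L) = 64.46 kΩ, so I = 8.45/64.46 kΩ = 0.1311 mA.
P = I²·R_top = (0.1311 mA)² × 56.0 kΩ = 0.962 mW.

P ≈ 0.962 mW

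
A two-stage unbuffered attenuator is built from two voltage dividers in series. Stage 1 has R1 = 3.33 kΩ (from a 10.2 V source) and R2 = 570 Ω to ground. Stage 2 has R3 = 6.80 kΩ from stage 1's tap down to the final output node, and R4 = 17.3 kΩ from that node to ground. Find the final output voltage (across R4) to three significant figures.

Stage 2 presents R3+R4 = 24100 Ω as a load on stage 1's tap.
Stage 1's lower leg becomes R2‖(R3+R4) = 556.8 Ω, so V_mid = 10.2 × 556.8/3887 = 1.461 V.
Stage 2 is itself unloaded: V_out = V_mid × R4/(R3+R4) = 1.461 × 17300/24100 = 1.05 V.

V_out ≈ 1.05 V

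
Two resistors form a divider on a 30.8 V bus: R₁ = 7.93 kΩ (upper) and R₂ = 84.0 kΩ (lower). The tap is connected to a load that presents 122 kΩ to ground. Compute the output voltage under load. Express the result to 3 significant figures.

The load sits in parallel with R₂: R₂‖R_L = (84.0 × 122) / (84.0 + 122) = 49.75 kΩ.
V_out = 30.8 × 49.75 / (7.93 + 49.75) = 30.8 × 49.75/57.68 = 26.6 V.
(Unloaded it would have been 28.1 V.)

V_out ≈ 26.6 V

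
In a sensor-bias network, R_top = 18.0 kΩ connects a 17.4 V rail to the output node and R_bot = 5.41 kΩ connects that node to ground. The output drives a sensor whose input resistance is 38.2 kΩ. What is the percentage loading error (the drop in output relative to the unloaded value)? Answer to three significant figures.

9.82 %

Unloaded V = 17.4 × 5.41/23.41 = 4.0211 V.
Loaded: R_bot‖R_L = 4.739 kΩ, giving V = 17.4 × 4.739/22.74 = 3.6262 V.
Drop = (4.0211 − 3.6262) / 4.0211 = 9.82 %.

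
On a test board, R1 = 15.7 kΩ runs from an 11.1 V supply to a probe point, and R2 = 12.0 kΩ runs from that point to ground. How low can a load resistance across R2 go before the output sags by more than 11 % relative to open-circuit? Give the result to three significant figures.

R_L(min) ≈ 55.0 kΩ

Output resistance R_th = R1‖R2 = (15.7 × 12.0)/27.70 = 6.801 kΩ.
The fractional drop is R_th/(R_th + R_L); requiring this ≤ 0.110 gives R_L ≥ R_th(1/0.110 − 1) = 6.801 × 8.091 = 55.0 kΩ.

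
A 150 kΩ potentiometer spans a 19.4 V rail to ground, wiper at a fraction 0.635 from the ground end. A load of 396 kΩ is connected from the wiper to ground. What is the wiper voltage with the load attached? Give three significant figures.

The wiper splits the pot into (1−α)R = 54.75 kΩ above and αR = 95.25 kΩ below.
Lower section ‖ load = 76.78 kΩ.
V_wiper = 19.4 × 76.78/(54.75 + 76.78) = 11.3 V.

V ≈ 11.3 V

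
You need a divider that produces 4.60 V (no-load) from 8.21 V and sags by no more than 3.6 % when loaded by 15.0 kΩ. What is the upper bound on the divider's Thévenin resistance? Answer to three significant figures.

R_th ≤ 560 Ω

Loading drop = R_th/(R_th + R_L) ≤ 0.0360, so R_th ≤ R_L · ε/(1−ε) = 15.0 kΩ × 0.0360/0.9640 = 560 Ω.
(Any R1, R2 with R2/(R1+R2) = 0.560 and R1‖R2 ≤ 560 Ω will meet the spec.)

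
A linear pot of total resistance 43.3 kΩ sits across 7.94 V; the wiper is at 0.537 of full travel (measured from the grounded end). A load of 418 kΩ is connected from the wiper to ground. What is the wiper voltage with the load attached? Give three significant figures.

The wiper splits the pot into (1−α)R = 20.05 kΩ above and αR = 23.25 kΩ below.
Lower section ‖ load = 22.03 kΩ.
V_wiper = 7.94 × 22.03/(20.05 + 22.03) = 4.16 V.

V ≈ 4.16 V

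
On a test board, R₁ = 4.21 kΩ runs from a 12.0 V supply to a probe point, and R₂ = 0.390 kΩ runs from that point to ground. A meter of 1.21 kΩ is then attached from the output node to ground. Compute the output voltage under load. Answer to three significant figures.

The load sits in parallel with R₂: R₂‖R_L = (390 × 1210) / (390 + 1210) = 294.9 Ω.
V_out = 12.0 × 294.9 / (4210 + 294.9) = 12.0 × 294.9/4505 = 0.786 V.

V_out ≈ 0.786 V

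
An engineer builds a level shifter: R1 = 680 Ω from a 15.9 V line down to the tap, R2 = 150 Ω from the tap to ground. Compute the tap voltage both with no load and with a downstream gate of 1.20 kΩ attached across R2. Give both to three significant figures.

Open-circuit: V = 15.9 × 150/(680 + 150) = 2.87 V.
With the load, R2 becomes R2‖R_L = 133.3 Ω, so V = 15.9 × 133.3/813.3 = 2.61 V.

Unloaded: 2.87 V; loaded: 2.61 V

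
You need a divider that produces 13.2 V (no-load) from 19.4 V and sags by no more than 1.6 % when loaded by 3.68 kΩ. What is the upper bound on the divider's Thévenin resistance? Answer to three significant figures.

R_th ≤ 59.8 Ω

Loading drop = R_th/(R_th + R_L) ≤ 0.0160, so R_th ≤ R_L · ε/(1−ε) = 3.68 kΩ × 0.0160/0.9840 = 59.8 Ω.
(Any R1, R2 with R2/(R1+R2) = 0.680 and R1‖R2 ≤ 59.8 Ω will meet the spec.)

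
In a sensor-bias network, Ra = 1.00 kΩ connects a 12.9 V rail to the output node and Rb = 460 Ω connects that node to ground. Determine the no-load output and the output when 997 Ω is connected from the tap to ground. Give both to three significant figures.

Open-circuit: V = 12.9 × 460/(1000 + 460) = 4.06 V.
With the load, Rb becomes Rb‖R_L = 314.8 Ω, so V = 12.9 × 314.8/1315 = 3.09 V.

Unloaded: 4.06 V; loaded: 3.09 V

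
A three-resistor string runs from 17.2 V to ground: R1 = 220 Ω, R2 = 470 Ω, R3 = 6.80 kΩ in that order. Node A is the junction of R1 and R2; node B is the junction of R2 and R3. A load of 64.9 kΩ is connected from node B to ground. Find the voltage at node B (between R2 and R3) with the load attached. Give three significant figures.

V ≈ 15.5 V

At node B, R3 is in parallel with the load: R3‖R_L = 6155 Ω.
Below node A the resistance is R2 + (R3‖R_L) = 6625 Ω, so V_A = 17.2 × 6625/6845 = 16.65 V.
Then V_B = V_A × (R3‖R_L)/(R2 + R3‖R_L) = 16.65 × 6155/6625 = 15.5 V.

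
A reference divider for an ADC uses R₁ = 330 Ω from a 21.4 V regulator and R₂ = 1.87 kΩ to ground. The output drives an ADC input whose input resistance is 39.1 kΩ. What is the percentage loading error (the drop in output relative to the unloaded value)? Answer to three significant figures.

0.712 %

The divider's output (Thévenin) resistance is R₁‖R₂ = 280.5 Ω.
Fractional drop under load = R_th/(R_th + R_L) = 280.5 / (280.5 + 39100) = 0.007123.
So the output falls by 0.712 %.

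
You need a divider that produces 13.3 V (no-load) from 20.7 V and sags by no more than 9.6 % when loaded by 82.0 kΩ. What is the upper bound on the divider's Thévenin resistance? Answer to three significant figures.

R_th ≤ 8.71 kΩ

Loading drop = R_th/(R_th + R_L) ≤ 0.0960, so R_th ≤ R_L · ε/(1−ε) = 82.0 kΩ × 0.0960/0.9040 = 8.71 kΩ.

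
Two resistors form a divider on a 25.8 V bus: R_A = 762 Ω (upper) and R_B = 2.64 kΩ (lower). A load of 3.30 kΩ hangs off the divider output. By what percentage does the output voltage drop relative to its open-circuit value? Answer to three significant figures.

15.2 %

The divider's output (Thévenin) resistance is R_A‖R_B = 591.3 Ω.
Fractional drop under load = R_th/(R_th + R_L) = 591.3 / (591.3 + 3300) = 0.1520.
So the output falls by 15.2 %.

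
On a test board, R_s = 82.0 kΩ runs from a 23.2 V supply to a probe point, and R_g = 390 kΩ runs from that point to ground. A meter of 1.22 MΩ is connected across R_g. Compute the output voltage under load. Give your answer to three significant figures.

The load sits in parallel with R_g: R_g‖R_L = (390 × 1220) / (390 + 1220) = 295.5 kΩ.
V_out = 23.2 × 295.5 / (82.0 + 295.5) = 23.2 × 295.5/377.5 = 18.2 V.

V_out ≈ 18.2 V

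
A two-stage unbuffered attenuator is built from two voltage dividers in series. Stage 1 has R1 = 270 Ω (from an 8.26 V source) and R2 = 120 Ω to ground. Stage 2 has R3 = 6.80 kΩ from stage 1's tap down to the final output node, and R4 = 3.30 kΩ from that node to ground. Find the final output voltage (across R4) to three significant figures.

Stage 2 presents R3+R4 = 10100 Ω as a load on stage 1's tap.
Stage 1's lower leg becomes R2‖(R3+R4) = 118.6 Ω, so V_mid = 8.26 × 118.6/388.6 = 2.521 V.
Stage 2 is itself unloaded: V_out = V_mid × R4/(R3+R4) = 2.521 × 3300/10100 = 0.824 V.

V_out ≈ 0.824 V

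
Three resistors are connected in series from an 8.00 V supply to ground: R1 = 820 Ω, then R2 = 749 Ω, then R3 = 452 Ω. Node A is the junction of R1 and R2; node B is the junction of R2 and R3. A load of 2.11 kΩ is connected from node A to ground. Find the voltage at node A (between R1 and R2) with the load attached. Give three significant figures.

V ≈ 3.86 V

Below node A the series string R2+R3 = 1201 Ω sits in parallel with the 2110 Ω load: 765.4 Ω.
V_A = 8.00 × 765.4/(820 + 765.4) = 3.86 V.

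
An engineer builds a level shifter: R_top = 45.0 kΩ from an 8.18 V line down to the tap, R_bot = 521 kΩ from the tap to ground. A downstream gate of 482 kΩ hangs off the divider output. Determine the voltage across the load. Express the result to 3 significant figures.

V_out ≈ 6.93 V

The load sits in parallel with R_bot: R_bot‖R_L = (521 × 482) / (521 + 482) = 250.4 kΩ.
V_out = 8.18 × 250.4 / (45.0 + 250.4) = 8.18 × 250.4/295.4 = 6.93 V.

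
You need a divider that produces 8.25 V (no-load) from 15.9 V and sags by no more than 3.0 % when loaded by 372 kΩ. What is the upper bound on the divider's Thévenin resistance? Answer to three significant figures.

R_th ≤ 11.5 kΩ

Loading drop = R_th/(R_th + R_L) ≤ 0.0300, so R_th ≤ R_L · ε/(1−ε) = 372 kΩ × 0.0300/0.9700 = 11.5 kΩ.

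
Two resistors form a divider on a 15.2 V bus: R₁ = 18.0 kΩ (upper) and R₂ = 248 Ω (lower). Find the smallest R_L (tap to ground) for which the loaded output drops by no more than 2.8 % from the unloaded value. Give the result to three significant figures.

Output resistance R_th = R₁‖R₂ = (18000 × 248)/18250 = 244.6 Ω.
The fractional drop is R_th/(R_th + R_L); requiring this ≤ 0.0280 gives R_L ≥ R_th(1/0.0280 − 1) = 244.6 × 34.71 = 8.49 kΩ.

R_L(min) ≈ 8.49 kΩ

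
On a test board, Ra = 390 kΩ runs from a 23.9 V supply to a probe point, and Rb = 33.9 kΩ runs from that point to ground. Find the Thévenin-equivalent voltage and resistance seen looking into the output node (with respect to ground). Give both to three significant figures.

V_th is the open-circuit tap voltage: 23.9 × 33.9/(390 + 33.9) = 1.91 V.
With the supply zeroed, Ra and Rb appear in parallel from the tap: R_th = Ra‖Rb = (390 × 33.9)/423.9 = 31.2 kΩ.

V_th = 1.91 V, R_th = 31.2 kΩ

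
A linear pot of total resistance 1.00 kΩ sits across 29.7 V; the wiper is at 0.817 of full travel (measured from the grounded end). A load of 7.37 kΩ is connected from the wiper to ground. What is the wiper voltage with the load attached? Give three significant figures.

The wiper splits the pot into (1−α)R = 183.0 Ω above and αR = 817.0 Ω below.
Lower section ‖ load = 735.5 Ω.
V_wiper = 29.7 × 735.5/(183.0 + 735.5) = 23.8 V.

V ≈ 23.8 V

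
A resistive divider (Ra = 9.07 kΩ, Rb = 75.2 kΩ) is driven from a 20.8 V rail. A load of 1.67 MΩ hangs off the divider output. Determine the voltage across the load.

V_out ≈ 18.5 V

The load sits in parallel with Rb: Rb‖R_L = (75.2 × 1670) / (75.2 + 1670) = 71.96 kΩ.
V_out = 20.8 × 71.96 / (9.07 + 71.96) = 20.8 × 71.96/81.03 = 18.5 V.
(Unloaded it would have been 18.6 V.)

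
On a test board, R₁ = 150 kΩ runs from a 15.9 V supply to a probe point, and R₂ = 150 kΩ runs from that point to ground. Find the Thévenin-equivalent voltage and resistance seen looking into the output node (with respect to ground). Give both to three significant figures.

V_th = 7.95 V, R_th = 75.0 kΩ

V_th is the open-circuit tap voltage: 15.9 × 150/(150 + 150) = 7.95 V.
With the supply zeroed, R₁ and R₂ appear in parallel from the tap: R_th = R₁‖R₂ = (150 × 150)/300.0 = 75.0 kΩ.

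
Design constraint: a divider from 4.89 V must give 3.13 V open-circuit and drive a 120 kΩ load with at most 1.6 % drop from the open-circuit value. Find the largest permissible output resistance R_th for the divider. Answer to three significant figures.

Loading drop = R_th/(R_th + R_L) ≤ 0.0160, so R_th ≤ R_L · ε/(1−ε) = 120 kΩ × 0.0160/0.9840 = 1.95 kΩ.
(Any R1, R2 with R2/(R1+R2) = 0.640 and R1‖R2 ≤ 1.95 kΩ will meet the spec.)

R_th ≤ 1.95 kΩ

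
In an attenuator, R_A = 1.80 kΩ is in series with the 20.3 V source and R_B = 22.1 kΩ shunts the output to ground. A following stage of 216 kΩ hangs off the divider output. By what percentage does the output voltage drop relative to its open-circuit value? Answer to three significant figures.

0.765 %

The divider's output (Thévenin) resistance is R_A‖R_B = 1.664 kΩ.
Fractional drop under load = R_th/(R_th + R_L) = 1.664 / (1.664 + 216) = 0.007647.
So the output falls by 0.765 %.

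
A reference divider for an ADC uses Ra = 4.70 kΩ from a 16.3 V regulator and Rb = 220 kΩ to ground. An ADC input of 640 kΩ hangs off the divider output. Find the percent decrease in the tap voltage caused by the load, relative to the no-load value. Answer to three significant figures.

0.714 %

The divider's output (Thévenin) resistance is Ra‖Rb = 4.602 kΩ.
Fractional drop under load = R_th/(R_th + R_L) = 4.602 / (4.602 + 640) = 0.007139.
So the output falls by 0.714 %.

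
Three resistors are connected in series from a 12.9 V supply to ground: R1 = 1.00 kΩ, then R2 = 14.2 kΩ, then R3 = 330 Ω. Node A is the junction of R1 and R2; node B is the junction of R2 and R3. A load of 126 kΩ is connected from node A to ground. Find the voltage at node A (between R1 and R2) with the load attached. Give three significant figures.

V ≈ 12.0 V

Below node A the series string R2+R3 = 14530 Ω sits in parallel with the 126000 Ω load: 13030 Ω.
V_A = 12.9 × 13030/(1000 + 13030) = 12.0 V.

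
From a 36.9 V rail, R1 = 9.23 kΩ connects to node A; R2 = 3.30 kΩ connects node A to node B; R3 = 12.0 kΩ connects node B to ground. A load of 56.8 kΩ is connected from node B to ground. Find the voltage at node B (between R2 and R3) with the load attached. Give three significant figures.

V ≈ 16.3 V

At node B, R3 is in parallel with the load: R3‖R_L = 9.907 kΩ.
Below node A the resistance is R2 + (R3‖R_L) = 13.21 kΩ, so V_A = 36.9 × 13.21/22.44 = 21.72 V.
Then V_B = V_A × (R3‖R_L)/(R2 + R3‖R_L) = 21.72 × 9.907/13.21 = 16.3 V.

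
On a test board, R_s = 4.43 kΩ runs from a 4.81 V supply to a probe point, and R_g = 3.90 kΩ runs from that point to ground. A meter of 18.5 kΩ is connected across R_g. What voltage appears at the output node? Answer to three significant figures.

The load sits in parallel with R_g: R_g‖R_L = (3.90 × 18.5) / (3.90 + 18.5) = 3.221 kΩ.
V_out = 4.81 × 3.221 / (4.43 + 3.221) = 4.81 × 3.221/7.651 = 2.02 V.
(Unloaded it would have been 2.25 V.)

V_out ≈ 2.02 V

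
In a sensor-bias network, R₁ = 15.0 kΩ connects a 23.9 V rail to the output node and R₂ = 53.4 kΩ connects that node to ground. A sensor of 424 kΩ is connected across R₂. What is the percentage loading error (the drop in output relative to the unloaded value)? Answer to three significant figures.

2.69 %

The divider's output (Thévenin) resistance is R₁‖R₂ = 11.71 kΩ.
Fractional drop under load = R_th/(R_th + R_L) = 11.71 / (11.71 + 424) = 0.02688.
So the output falls by 2.69 %.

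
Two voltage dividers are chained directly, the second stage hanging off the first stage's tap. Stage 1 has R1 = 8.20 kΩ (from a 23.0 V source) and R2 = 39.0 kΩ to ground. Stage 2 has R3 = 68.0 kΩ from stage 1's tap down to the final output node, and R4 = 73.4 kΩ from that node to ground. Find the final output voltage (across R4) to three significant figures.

V_out ≈ 9.41 V

Stage 2 presents R3+R4 = 141.4 kΩ as a load on stage 1's tap.
Stage 1's lower leg becomes R2‖(R3+R4) = 30.57 kΩ, so V_mid = 23.0 × 30.57/38.77 = 18.14 V.
Stage 2 is itself unloaded: V_out = V_mid × R4/(R3+R4) = 18.14 × 73.4/141.4 = 9.41 V.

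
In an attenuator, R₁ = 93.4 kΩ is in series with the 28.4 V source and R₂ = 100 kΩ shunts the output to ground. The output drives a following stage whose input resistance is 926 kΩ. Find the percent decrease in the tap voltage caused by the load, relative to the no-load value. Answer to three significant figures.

The divider's output (Thévenin) resistance is R₁‖R₂ = 48.29 kΩ.
Fractional drop under load = R_th/(R_th + R_L) = 48.29 / (48.29 + 926) = 0.04957.
So the output falls by 4.96 %.

4.96 %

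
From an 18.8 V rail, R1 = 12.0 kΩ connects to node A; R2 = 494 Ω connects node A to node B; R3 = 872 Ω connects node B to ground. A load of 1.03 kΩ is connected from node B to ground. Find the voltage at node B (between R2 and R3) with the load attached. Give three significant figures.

At node B, R3 is in parallel with the load: R3‖R_L = 472.2 Ω.
Below node A the resistance is R2 + (R3‖R_L) = 966.2 Ω, so V_A = 18.8 × 966.2/12970 = 1.401 V.
Then V_B = V_A × (R3‖R_L)/(R2 + R3‖R_L) = 1.401 × 472.2/966.2 = 0.685 V.

V ≈ 0.685 V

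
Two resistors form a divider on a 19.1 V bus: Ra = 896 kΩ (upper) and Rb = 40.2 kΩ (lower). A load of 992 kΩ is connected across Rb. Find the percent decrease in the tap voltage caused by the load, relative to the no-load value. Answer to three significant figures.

3.73 %

The divider's output (Thévenin) resistance is Ra‖Rb = 38.47 kΩ.
Fractional drop under load = R_th/(R_th + R_L) = 38.47 / (38.47 + 992) = 0.03734.
So the output falls by 3.73 %.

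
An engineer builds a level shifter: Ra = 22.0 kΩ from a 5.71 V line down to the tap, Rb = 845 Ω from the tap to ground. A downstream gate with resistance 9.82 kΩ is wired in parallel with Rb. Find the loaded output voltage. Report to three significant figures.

The load sits in parallel with Rb: Rb‖R_L = (845 × 9820) / (845 + 9820) = 778.0 Ω.
V_out = 5.71 × 778.0 / (22000 + 778.0) = 5.71 × 778.0/22780 = 0.195 V.

V_out ≈ 0.195 V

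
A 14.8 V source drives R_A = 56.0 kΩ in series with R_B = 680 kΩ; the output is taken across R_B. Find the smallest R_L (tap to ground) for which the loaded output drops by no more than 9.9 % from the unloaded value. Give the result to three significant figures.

Output resistance R_th = R_A‖R_B = (56.0 × 680)/736.0 = 51.74 kΩ.
The fractional drop is R_th/(R_th + R_L); requiring this ≤ 0.0990 gives R_L ≥ R_th(1/0.0990 − 1) = 51.74 × 9.101 = 471 kΩ.

R_L(min) ≈ 471 kΩ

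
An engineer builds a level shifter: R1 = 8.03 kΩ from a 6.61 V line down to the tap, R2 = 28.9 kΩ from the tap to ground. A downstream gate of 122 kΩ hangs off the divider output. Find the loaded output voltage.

V_out ≈ 4.92 V

The load sits in parallel with R2: R2‖R_L = (28.9 × 122) / (28.9 + 122) = 23.37 kΩ.
V_out = 6.61 × 23.37 / (8.03 + 23.37) = 6.61 × 23.37/31.40 = 4.92 V.
(Unloaded it would have been 5.17 V.)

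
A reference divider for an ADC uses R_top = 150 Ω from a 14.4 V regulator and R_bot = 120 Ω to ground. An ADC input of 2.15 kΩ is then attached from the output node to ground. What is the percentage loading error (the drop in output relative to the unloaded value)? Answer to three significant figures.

3.01 %

The divider's output (Thévenin) resistance is R_top‖R_bot = 66.67 Ω.
Fractional drop under load = R_th/(R_th + R_L) = 66.67 / (66.67 + 2150) = 0.03008.
So the output falls by 3.01 %.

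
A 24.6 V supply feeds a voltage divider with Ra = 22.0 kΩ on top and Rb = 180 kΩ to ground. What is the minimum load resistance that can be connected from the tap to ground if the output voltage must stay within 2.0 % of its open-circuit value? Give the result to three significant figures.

Output resistance R_th = Ra‖Rb = (22.0 × 180)/202.0 = 19.60 kΩ.
The fractional drop is R_th/(R_th + R_L); requiring this ≤ 0.0200 gives R_L ≥ R_th(1/0.0200 − 1) = 19.60 × 49.00 = 961 kΩ.

R_L(min) ≈ 961 kΩ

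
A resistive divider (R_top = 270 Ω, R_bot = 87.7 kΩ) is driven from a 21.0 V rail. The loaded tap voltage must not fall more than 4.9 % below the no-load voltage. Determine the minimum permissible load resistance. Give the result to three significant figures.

R_L(min) ≈ 5.22 kΩ

Output resistance R_th = R_top‖R_bot = (270 × 87700)/87970 = 269.2 Ω.
The fractional drop is R_th/(R_th + R_L); requiring this ≤ 0.0490 gives R_L ≥ R_th(1/0.0490 − 1) = 269.2 × 19.41 = 5.22 kΩ.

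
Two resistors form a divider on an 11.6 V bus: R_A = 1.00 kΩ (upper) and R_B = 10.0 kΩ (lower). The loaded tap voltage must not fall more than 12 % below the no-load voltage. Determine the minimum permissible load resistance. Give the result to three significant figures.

Output resistance R_th = R_A‖R_B = (1000 × 10000)/11000 = 909.1 Ω.
The fractional drop is R_th/(R_th + R_L); requiring this ≤ 0.120 gives R_L ≥ R_th(1/0.120 − 1) = 909.1 × 7.333 = 6.67 kΩ.

R_L(min) ≈ 6.67 kΩ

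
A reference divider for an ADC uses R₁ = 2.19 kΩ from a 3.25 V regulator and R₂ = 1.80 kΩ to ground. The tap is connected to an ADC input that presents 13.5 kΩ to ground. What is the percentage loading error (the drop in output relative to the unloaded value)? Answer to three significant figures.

6.82 %

The divider's output (Thévenin) resistance is R₁‖R₂ = 0.9880 kΩ.
Fractional drop under load = R_th/(R_th + R_L) = 0.9880 / (0.9880 + 13.5) = 0.06819.
So the output falls by 6.82 %.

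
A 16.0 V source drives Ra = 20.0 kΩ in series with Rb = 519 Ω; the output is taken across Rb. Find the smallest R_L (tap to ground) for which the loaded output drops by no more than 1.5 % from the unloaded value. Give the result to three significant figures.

Output resistance R_th = Ra‖Rb = (20000 × 519)/20520 = 505.9 Ω.
The fractional drop is R_th/(R_th + R_L); requiring this ≤ 0.0150 gives R_L ≥ R_th(1/0.0150 − 1) = 505.9 × 65.67 = 33.2 kΩ.

R_L(min) ≈ 33.2 kΩ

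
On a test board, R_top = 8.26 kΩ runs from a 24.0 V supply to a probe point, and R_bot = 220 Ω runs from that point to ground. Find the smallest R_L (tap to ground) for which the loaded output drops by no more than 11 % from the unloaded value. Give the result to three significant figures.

Output resistance R_th = R_top‖R_bot = (8260 × 220)/8480 = 214.3 Ω.
The fractional drop is R_th/(R_th + R_L); requiring this ≤ 0.110 gives R_L ≥ R_th(1/0.110 − 1) = 214.3 × 8.091 = 1.73 kΩ.

R_L(min) ≈ 1.73 kΩ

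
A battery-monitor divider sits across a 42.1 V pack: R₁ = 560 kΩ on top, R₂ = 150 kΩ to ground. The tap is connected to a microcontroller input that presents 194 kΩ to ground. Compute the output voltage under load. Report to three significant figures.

V_out ≈ 5.52 V

The load sits in parallel with R₂: R₂‖R_L = (150 × 194) / (150 + 194) = 84.59 kΩ.
V_out = 42.1 × 84.59 / (560 + 84.59) = 42.1 × 84.59/644.6 = 5.52 V.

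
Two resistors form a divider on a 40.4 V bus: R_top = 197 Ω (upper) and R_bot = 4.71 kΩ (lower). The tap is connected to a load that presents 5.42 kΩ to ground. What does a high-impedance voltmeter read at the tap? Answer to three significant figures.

The load sits in parallel with R_bot: R_bot‖R_L = (4710 × 5420) / (4710 + 5420) = 2520 Ω.
V_out = 40.4 × 2520 / (197 + 2520) = 40.4 × 2520/2717 = 37.5 V.

V_out ≈ 37.5 V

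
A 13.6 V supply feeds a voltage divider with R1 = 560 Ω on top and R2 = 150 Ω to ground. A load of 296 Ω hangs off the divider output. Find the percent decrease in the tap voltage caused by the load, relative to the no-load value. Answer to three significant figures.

The divider's output (Thévenin) resistance is R1‖R2 = 118.3 Ω.
Fractional drop under load = R_th/(R_th + R_L) = 118.3 / (118.3 + 296) = 0.2856.
So the output falls by 28.6 %.

28.6 %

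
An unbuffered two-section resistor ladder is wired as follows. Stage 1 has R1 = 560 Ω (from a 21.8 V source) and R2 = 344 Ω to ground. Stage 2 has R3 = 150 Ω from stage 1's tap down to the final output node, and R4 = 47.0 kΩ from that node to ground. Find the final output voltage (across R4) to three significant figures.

Stage 2 presents R3+R4 = 47150 Ω as a load on stage 1's tap.
Stage 1's lower leg becomes R2‖(R3+R4) = 341.5 Ω, so V_mid = 21.8 × 341.5/901.5 = 8.258 V.
Stage 2 is itself unloaded: V_out = V_mid × R4/(R3+R4) = 8.258 × 47000/47150 = 8.23 V.

V_out ≈ 8.23 V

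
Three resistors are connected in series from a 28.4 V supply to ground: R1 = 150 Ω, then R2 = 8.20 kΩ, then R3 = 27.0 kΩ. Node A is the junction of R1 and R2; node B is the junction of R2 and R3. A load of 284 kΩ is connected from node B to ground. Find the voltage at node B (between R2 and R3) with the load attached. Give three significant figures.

At node B, R3 is in parallel with the load: R3‖R_L = 24660 Ω.
Below node A the resistance is R2 + (R3‖R_L) = 32860 Ω, so V_A = 28.4 × 32860/33010 = 28.27 V.
Then V_B = V_A × (R3‖R_L)/(R2 + R3‖R_L) = 28.27 × 24660/32860 = 21.2 V.

V ≈ 21.2 V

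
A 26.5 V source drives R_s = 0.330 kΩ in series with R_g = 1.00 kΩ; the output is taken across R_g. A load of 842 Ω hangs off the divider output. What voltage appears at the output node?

The load sits in parallel with R_g: R_g‖R_L = (1000 × 842) / (1000 + 842) = 457.1 Ω.
V_out = 26.5 × 457.1 / (330 + 457.1) = 26.5 × 457.1/787.1 = 15.4 V.

V_out ≈ 15.4 V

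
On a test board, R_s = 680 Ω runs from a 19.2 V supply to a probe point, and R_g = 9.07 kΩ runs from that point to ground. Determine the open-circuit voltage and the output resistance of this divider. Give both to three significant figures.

V_th = 17.9 V, R_th = 633 Ω

V_th is the open-circuit tap voltage: 19.2 × 9070/(680 + 9070) = 17.9 V.
With the supply zeroed, R_s and R_g appear in parallel from the tap: R_th = R_s‖R_g = (680 × 9070)/9750 = 633 Ω.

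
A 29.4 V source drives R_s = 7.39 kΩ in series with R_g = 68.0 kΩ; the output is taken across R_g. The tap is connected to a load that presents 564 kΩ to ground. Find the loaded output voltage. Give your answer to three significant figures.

The load sits in parallel with R_g: R_g‖R_L = (68.0 × 564) / (68.0 + 564) = 60.68 kΩ.
V_out = 29.4 × 60.68 / (7.39 + 60.68) = 29.4 × 60.68/68.07 = 26.2 V.
(Unloaded it would have been 26.5 V.)

V_out ≈ 26.2 V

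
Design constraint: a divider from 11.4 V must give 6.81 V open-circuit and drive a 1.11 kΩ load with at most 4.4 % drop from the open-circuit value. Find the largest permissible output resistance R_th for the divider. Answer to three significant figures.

Loading drop = R_th/(R_th + R_L) ≤ 0.0440, so R_th ≤ R_L · ε/(1−ε) = 1.11 kΩ × 0.0440/0.9560 = 51.1 Ω.
(Any R1, R2 with R2/(R1+R2) = 0.597 and R1‖R2 ≤ 51.1 Ω will meet the spec.)

R_th ≤ 51.1 Ω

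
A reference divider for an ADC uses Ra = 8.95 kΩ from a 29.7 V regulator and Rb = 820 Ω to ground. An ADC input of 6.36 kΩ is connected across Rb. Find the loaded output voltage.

V_out ≈ 2.23 V

The load sits in parallel with Rb: Rb‖R_L = (820 × 6360) / (820 + 6360) = 726.4 Ω.
V_out = 29.7 × 726.4 / (8950 + 726.4) = 29.7 × 726.4/9676 = 2.23 V.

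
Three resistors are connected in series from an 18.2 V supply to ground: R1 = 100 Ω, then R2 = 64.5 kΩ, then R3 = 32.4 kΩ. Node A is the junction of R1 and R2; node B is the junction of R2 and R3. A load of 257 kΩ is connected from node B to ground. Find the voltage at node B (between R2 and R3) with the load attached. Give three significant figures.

V ≈ 5.61 V

At node B, R3 is in parallel with the load: R3‖R_L = 28770 Ω.
Below node A the resistance is R2 + (R3‖R_L) = 93270 Ω, so V_A = 18.2 × 93270/93370 = 18.18 V.
Then V_B = V_A × (R3‖R_L)/(R2 + R3‖R_L) = 18.18 × 28770/93270 = 5.61 V.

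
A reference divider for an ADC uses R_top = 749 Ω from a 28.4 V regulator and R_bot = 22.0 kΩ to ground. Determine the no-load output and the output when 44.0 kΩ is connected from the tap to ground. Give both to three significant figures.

Open-circuit: V = 28.4 × 22000/(749 + 22000) = 27.5 V.
With the load, R_bot becomes R_bot‖R_L = 14670 Ω, so V = 28.4 × 14670/15420 = 27.0 V.

Unloaded: 27.5 V; loaded: 27.0 V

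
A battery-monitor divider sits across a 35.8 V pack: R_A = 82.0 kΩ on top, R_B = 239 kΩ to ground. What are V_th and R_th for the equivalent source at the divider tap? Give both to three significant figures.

V_th is the open-circuit tap voltage: 35.8 × 239/(82.0 + 239) = 26.7 V.
With the supply zeroed, R_A and R_B appear in parallel from the tap: R_th = R_A‖R_B = (82.0 × 239)/321.0 = 61.1 kΩ.

V_th = 26.7 V, R_th = 61.1 kΩ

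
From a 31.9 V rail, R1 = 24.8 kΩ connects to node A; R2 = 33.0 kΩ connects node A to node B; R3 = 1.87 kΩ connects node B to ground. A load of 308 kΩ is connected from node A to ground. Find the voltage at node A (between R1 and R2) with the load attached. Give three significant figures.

Below node A the series string R2+R3 = 34.87 kΩ sits in parallel with the 308 kΩ load: 31.32 kΩ.
V_A = 31.9 × 31.32/(24.8 + 31.32) = 17.8 V.

V ≈ 17.8 V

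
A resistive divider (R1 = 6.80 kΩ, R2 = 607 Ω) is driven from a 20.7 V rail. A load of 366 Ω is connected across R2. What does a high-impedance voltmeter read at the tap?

The load sits in parallel with R2: R2‖R_L = (607 × 366) / (607 + 366) = 228.3 Ω.
V_out = 20.7 × 228.3 / (6800 + 228.3) = 20.7 × 228.3/7028 = 0.672 V.

V_out ≈ 0.672 V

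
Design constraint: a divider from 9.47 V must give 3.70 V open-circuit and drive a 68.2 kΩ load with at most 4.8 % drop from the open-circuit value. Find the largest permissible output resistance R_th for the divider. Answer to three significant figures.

R_th ≤ 3.44 kΩ

Loading drop = R_th/(R_th + R_L) ≤ 0.0480, so R_th ≤ R_L · ε/(1−ε) = 68.2 kΩ × 0.0480/0.9520 = 3.44 kΩ.
(Any R1, R2 with R2/(R1+R2) = 0.391 and R1‖R2 ≤ 3.44 kΩ will meet the spec.)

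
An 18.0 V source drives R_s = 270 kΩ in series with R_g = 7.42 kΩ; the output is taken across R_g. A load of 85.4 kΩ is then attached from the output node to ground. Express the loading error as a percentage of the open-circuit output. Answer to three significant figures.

7.80 %

The divider's output (Thévenin) resistance is R_s‖R_g = 7.222 kΩ.
Fractional drop under load = R_th/(R_th + R_L) = 7.222 / (7.222 + 85.4) = 0.07797.
So the output falls by 7.80 %.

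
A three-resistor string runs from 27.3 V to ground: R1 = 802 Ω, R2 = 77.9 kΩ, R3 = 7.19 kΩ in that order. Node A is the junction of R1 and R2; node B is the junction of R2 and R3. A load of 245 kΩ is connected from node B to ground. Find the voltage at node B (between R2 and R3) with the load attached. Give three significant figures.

At node B, R3 is in parallel with the load: R3‖R_L = 6985 Ω.
Below node A the resistance is R2 + (R3‖R_L) = 84890 Ω, so V_A = 27.3 × 84890/85690 = 27.04 V.
Then V_B = V_A × (R3‖R_L)/(R2 + R3‖R_L) = 27.04 × 6985/84890 = 2.23 V.

V ≈ 2.23 V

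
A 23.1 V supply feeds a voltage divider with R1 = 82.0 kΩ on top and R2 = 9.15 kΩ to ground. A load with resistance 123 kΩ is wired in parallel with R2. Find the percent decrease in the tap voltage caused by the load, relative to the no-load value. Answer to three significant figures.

The divider's output (Thévenin) resistance is R1‖R2 = 8.231 kΩ.
Fractional drop under load = R_th/(R_th + R_L) = 8.231 / (8.231 + 123) = 0.06272.
So the output falls by 6.27 %.

6.27 %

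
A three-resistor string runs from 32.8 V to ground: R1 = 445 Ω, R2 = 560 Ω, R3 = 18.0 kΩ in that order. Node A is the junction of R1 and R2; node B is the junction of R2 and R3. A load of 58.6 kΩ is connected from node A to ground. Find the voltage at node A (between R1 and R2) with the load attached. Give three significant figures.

Below node A the series string R2+R3 = 18560 Ω sits in parallel with the 58600 Ω load: 14100 Ω.
V_A = 32.8 × 14100/(445 + 14100) = 31.8 V.

V ≈ 31.8 V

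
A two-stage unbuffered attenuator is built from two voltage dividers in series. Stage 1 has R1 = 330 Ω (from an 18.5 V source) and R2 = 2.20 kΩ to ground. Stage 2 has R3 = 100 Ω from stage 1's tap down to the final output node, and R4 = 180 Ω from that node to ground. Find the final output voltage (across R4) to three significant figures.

V_out ≈ 5.11 V

Stage 2 presents R3+R4 = 280.0 Ω as a load on stage 1's tap.
Stage 1's lower leg becomes R2‖(R3+R4) = 248.4 Ω, so V_mid = 18.5 × 248.4/578.4 = 7.945 V.
Stage 2 is itself unloaded: V_out = V_mid × R4/(R3+R4) = 7.945 × 180/280.0 = 5.11 V.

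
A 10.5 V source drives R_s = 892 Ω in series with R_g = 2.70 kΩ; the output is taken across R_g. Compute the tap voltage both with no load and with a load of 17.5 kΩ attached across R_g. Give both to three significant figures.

Open-circuit: V = 10.5 × 2700/(892 + 2700) = 7.89 V.
With the load, R_g becomes R_g‖R_L = 2339 Ω, so V = 10.5 × 2339/3231 = 7.60 V.

Unloaded: 7.89 V; loaded: 7.60 V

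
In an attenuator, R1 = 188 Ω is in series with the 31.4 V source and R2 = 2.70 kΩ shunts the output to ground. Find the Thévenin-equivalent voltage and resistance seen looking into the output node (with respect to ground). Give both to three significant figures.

V_th is the open-circuit tap voltage: 31.4 × 2700/(188 + 2700) = 29.4 V.
With the supply zeroed, R1 and R2 appear in parallel from the tap: R_th = R1‖R2 = (188 × 2700)/2888 = 176 Ω.

V_th = 29.4 V, R_th = 176 Ω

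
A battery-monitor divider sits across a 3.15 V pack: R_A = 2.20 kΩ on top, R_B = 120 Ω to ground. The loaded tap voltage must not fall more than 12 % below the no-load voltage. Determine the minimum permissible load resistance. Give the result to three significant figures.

R_L(min) ≈ 834 Ω

Output resistance R_th = R_A‖R_B = (2200 × 120)/2320 = 113.8 Ω.
The fractional drop is R_th/(R_th + R_L); requiring this ≤ 0.120 gives R_L ≥ R_th(1/0.120 − 1) = 113.8 × 7.333 = 834 Ω.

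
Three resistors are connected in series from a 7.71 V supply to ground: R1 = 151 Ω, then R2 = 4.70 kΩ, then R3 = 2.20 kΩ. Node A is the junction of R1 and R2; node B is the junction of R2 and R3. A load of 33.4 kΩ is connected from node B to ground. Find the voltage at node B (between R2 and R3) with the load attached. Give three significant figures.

At node B, R3 is in parallel with the load: R3‖R_L = 2064 Ω.
Below node A the resistance is R2 + (R3‖R_L) = 6764 Ω, so V_A = 7.71 × 6764/6915 = 7.542 V.
Then V_B = V_A × (R3‖R_L)/(R2 + R3‖R_L) = 7.542 × 2064/6764 = 2.30 V.

V ≈ 2.30 V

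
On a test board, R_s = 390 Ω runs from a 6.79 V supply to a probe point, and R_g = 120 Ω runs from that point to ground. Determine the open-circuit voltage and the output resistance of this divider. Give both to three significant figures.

V_th is the open-circuit tap voltage: 6.79 × 120/(390 + 120) = 1.60 V.
With the supply zeroed, R_s and R_g appear in parallel from the tap: R_th = R_s‖R_g = (390 × 120)/510.0 = 91.8 Ω.

V_th = 1.60 V, R_th = 91.8 Ω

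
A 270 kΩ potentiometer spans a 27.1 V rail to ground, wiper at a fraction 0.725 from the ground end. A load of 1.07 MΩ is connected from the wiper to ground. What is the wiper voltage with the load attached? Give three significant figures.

V ≈ 18.7 V

The wiper splits the pot into (1−α)R = 74.25 kΩ above and αR = 195.8 kΩ below.
Lower section ‖ load = 165.5 kΩ.
V_wiper = 27.1 × 165.5/(74.25 + 165.5) = 18.7 V.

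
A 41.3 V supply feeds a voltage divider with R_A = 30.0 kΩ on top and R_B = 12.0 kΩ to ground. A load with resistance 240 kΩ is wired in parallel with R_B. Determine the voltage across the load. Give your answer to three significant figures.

The load sits in parallel with R_B: R_B‖R_L = (12.0 × 240) / (12.0 + 240) = 11.43 kΩ.
V_out = 41.3 × 11.43 / (30.0 + 11.43) = 41.3 × 11.43/41.43 = 11.4 V.
(Unloaded it would have been 11.8 V.)

V_out ≈ 11.4 V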